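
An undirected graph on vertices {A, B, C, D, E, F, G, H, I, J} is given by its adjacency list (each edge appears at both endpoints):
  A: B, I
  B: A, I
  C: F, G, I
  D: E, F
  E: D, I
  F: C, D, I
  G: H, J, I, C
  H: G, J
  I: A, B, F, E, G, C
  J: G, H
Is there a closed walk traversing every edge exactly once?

Degrees: A:2, B:2, C:3, D:2, E:2, F:3, G:4, H:2, I:6, J:2
Vertices with odd degree: C, F. An Eulerian circuit requires all degrees even.

No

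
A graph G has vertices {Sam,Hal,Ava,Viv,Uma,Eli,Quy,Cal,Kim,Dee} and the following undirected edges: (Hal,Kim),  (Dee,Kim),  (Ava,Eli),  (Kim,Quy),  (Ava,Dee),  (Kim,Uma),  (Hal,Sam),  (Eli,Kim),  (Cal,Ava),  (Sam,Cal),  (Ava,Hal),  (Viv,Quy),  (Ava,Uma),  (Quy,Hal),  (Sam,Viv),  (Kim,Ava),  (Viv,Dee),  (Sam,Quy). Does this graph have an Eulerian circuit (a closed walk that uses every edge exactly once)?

Degrees: Sam:4, Hal:4, Ava:6, Viv:3, Uma:2, Eli:2, Quy:4, Cal:2, Kim:6, Dee:3
Vertices with odd degree: Viv, Dee. An Eulerian circuit requires all degrees even.

No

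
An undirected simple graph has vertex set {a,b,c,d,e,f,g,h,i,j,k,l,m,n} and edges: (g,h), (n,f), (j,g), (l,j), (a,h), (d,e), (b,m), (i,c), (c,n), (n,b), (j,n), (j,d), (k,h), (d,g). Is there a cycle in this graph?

Yes

|V| = 14, |E| = 14, number of components = 1.
One cycle is g-j-d-g.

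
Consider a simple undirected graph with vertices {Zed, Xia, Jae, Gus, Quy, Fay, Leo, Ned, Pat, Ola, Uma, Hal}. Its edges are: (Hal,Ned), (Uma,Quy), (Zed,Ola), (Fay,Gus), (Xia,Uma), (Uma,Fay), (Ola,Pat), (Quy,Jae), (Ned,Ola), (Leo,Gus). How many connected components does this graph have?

Component: {Zed, Ned, Pat, Ola, Hal}
Component: {Xia, Jae, Gus, Quy, Fay, Leo, Uma}

2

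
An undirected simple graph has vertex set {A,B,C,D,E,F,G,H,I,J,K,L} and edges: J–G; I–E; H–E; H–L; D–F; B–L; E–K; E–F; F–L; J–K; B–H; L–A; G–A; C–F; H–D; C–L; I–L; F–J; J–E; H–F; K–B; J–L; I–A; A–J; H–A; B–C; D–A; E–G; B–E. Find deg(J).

Neighbors of J: A, E, F, G, K, L.

6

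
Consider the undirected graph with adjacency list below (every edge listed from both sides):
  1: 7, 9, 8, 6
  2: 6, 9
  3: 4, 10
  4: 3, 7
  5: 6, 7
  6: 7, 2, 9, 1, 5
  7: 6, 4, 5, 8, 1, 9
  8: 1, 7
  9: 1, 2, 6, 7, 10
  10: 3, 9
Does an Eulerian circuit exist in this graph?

Degrees: 1:4, 2:2, 3:2, 4:2, 5:2, 6:5, 7:6, 8:2, 9:5, 10:2
6, 9 have odd degree; an Eulerian circuit needs every degree to be even, so none exists.

No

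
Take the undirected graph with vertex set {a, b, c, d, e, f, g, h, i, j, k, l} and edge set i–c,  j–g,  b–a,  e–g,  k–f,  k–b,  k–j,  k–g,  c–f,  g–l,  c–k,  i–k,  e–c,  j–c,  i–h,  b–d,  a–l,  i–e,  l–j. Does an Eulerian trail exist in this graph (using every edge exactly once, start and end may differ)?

No

Degrees: a:2, b:3, c:5, d:1, e:3, f:2, g:4, h:1, i:4, j:4, k:6, l:3
Odd-degree vertices: b, c, d, e, h, l (6 total).
An Eulerian trail requires 0 or 2 odd-degree vertices; here there are 6.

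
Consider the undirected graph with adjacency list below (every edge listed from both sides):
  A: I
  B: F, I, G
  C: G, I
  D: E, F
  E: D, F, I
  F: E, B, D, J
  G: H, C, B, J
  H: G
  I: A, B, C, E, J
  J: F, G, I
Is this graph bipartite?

No

E-D-F-E is an odd cycle (length 3), and a bipartite graph can contain only even cycles.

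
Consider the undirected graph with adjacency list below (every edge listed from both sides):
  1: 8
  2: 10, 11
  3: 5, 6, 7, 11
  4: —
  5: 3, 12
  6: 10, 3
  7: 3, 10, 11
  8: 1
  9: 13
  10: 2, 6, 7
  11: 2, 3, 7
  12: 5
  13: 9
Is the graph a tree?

No

|V| = 13, |E| = 12.
It is not connected, so it is not a tree.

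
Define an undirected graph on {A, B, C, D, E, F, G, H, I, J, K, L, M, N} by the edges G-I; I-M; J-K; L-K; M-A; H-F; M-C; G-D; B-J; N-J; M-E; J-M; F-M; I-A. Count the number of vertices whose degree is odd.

8

Degrees: A:2, B:1, C:1, D:1, E:1, F:2, G:2, H:1, I:3, J:4, K:2, L:1, M:6, N:1
Odd-degree vertices: B, C, D, E, H, I, L, N.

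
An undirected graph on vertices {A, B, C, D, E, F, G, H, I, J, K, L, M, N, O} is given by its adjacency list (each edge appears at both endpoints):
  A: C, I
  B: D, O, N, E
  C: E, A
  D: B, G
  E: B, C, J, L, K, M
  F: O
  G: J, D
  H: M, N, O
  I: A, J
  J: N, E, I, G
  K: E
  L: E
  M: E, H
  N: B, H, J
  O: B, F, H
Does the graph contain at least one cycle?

The graph has 15 vertices, 19 edges, and 1 connected component.
Since 19 > 15 - 1, a cycle must exist; for instance J-E-B-N-J.

Yes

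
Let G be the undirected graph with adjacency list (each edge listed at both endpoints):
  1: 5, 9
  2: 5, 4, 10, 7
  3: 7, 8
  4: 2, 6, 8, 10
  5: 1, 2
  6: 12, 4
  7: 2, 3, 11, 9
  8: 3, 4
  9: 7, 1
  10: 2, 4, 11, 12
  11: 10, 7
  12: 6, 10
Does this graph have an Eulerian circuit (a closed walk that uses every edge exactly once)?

Yes

Degrees: 1:2, 2:4, 3:2, 4:4, 5:2, 6:2, 7:4, 8:2, 9:2, 10:4, 11:2, 12:2
All degrees are even and the non-isolated vertices are connected — an Eulerian circuit exists.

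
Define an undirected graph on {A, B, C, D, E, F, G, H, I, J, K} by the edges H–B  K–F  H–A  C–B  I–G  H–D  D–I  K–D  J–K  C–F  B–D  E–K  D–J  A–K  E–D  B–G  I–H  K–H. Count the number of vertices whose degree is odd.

2

Degrees: A:2, B:4, C:2, D:6, E:2, F:2, G:2, H:5, I:3, J:2, K:6
Odd-degree vertices: H, I.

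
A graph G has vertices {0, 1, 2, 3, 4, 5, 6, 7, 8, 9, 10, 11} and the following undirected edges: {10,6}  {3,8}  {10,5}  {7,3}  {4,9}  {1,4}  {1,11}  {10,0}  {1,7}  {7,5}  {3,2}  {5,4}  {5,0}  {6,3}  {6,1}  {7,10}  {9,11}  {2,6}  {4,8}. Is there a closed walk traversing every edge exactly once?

Yes

Degrees: 0:2, 1:4, 2:2, 3:4, 4:4, 5:4, 6:4, 7:4, 8:2, 9:2, 10:4, 11:2
All degrees are even and the non-isolated vertices are connected — an Eulerian circuit exists.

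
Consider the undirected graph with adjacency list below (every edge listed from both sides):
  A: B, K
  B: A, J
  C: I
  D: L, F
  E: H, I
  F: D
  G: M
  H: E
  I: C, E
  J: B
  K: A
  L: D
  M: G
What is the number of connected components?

4

Component: {G, M}
Component: {D, F, L}
Component: {A, B, J, K}
Component: {C, E, H, I}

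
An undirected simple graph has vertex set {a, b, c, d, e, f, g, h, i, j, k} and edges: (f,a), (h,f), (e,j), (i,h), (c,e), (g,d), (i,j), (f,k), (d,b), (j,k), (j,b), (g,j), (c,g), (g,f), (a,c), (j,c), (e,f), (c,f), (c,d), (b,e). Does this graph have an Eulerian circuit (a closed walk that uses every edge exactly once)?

Degrees: a:2, b:3, c:6, d:3, e:4, f:6, g:4, h:2, i:2, j:6, k:2
Vertices with odd degree: b, d. An Eulerian circuit requires all degrees even.

No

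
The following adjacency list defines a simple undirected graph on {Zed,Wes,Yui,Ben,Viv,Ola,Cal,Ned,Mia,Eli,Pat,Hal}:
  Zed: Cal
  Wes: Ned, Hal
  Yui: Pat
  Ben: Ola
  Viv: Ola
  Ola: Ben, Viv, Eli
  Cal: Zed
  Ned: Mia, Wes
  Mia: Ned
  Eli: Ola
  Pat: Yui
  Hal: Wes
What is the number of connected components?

4

Component: {Zed, Cal}
Component: {Yui, Pat}
Component: {Wes, Ned, Mia, Hal}
Component: {Ben, Viv, Ola, Eli}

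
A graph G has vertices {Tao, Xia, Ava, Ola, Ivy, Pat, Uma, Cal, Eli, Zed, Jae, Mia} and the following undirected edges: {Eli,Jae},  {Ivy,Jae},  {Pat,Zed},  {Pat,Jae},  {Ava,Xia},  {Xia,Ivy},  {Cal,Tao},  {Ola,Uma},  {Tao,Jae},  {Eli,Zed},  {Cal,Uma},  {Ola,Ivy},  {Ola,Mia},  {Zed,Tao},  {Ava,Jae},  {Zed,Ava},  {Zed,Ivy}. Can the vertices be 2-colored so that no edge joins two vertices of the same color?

Yes

A valid 2-coloring puts {Xia, Ola, Cal, Zed, Jae} on one side and {Tao, Ava, Ivy, Pat, Uma, Eli, Mia} on the other; every edge crosses between the two sides.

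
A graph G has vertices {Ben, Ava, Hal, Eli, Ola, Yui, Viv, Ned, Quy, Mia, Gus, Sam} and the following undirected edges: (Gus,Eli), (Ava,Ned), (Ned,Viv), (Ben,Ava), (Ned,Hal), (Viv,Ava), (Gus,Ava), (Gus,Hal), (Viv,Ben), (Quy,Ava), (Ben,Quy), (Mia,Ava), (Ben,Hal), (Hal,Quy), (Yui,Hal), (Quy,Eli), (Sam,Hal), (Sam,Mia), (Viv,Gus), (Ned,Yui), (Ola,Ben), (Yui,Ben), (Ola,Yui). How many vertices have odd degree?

Degrees: Ben:6, Ava:6, Hal:6, Eli:2, Ola:2, Yui:4, Viv:4, Ned:4, Quy:4, Mia:2, Gus:4, Sam:2
Odd-degree vertices: none.

0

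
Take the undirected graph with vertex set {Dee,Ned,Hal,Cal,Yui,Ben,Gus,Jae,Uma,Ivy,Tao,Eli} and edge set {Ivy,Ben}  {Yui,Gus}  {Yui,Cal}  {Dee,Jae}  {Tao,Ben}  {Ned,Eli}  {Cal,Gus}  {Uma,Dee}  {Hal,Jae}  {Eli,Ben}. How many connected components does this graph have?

Component: {Cal, Yui, Gus}
Component: {Dee, Hal, Jae, Uma}
Component: {Ned, Ben, Ivy, Tao, Eli}

3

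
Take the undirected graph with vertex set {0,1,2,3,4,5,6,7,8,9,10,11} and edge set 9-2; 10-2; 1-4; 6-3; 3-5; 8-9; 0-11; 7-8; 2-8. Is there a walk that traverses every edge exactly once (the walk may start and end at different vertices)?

No

Degrees: 0:1, 1:1, 2:3, 3:2, 4:1, 5:1, 6:1, 7:1, 8:3, 9:2, 10:1, 11:1
Odd-degree vertices: 0, 1, 2, 4, 5, 6, 7, 8, 10, 11 (10 total).
With 10 odd-degree vertices (more than two), no single trail can use every edge.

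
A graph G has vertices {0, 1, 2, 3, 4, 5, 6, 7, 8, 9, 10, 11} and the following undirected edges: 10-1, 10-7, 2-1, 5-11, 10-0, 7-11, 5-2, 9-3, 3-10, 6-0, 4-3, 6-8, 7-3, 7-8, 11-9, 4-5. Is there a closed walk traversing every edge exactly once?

Degrees: 0:2, 1:2, 2:2, 3:4, 4:2, 5:3, 6:2, 7:4, 8:2, 9:2, 10:4, 11:3
Vertices with odd degree: 5, 11. An Eulerian circuit requires all degrees even.

No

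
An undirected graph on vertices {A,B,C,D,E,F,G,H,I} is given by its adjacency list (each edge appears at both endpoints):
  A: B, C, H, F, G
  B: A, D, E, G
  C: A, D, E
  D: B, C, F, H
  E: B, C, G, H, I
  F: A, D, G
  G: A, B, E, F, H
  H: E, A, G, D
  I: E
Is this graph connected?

Yes

A breadth-first search from A visits A, C, G, B, F, H, D, E, I — all 9 vertices — so the graph is connected.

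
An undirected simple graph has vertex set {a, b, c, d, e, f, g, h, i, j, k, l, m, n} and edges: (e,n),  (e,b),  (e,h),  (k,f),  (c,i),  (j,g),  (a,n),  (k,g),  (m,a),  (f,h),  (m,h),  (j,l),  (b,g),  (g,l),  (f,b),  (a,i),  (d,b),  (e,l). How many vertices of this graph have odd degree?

Degrees: a:3, b:4, c:1, d:1, e:4, f:3, g:4, h:3, i:2, j:2, k:2, l:3, m:2, n:2
Odd-degree vertices: a, c, d, f, h, l.

6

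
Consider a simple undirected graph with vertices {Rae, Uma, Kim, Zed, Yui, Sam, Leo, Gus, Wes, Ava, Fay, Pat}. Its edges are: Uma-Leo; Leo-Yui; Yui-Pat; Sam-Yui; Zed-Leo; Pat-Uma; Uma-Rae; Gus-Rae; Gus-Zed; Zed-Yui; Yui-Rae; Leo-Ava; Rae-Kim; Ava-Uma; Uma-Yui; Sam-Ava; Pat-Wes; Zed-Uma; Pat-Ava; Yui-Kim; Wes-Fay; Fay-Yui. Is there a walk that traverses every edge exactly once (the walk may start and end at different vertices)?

Degrees: Rae:4, Uma:6, Kim:2, Zed:4, Yui:8, Sam:2, Leo:4, Gus:2, Wes:2, Ava:4, Fay:2, Pat:4
Odd-degree vertices: none (0 total).
The non-isolated vertices are connected and exactly 0 have odd degree, so an Eulerian trail exists.

Yes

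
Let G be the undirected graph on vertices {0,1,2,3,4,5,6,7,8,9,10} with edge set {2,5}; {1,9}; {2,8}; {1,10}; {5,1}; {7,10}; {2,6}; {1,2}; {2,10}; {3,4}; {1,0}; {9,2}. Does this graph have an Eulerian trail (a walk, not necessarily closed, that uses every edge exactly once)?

Degrees: 0:1, 1:5, 2:6, 3:1, 4:1, 5:2, 6:1, 7:1, 8:1, 9:2, 10:3
Odd-degree vertices: 0, 1, 3, 4, 6, 7, 8, 10 (8 total).
With 8 odd-degree vertices (more than two), no single trail can use every edge.

No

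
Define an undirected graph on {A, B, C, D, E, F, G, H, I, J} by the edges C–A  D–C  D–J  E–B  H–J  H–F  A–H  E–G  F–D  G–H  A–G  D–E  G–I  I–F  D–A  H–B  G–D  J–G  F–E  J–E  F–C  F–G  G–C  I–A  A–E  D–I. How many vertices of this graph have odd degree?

Degrees: A:6, B:2, C:4, D:7, E:6, F:6, G:8, H:5, I:4, J:4
Odd-degree vertices: D, H.

2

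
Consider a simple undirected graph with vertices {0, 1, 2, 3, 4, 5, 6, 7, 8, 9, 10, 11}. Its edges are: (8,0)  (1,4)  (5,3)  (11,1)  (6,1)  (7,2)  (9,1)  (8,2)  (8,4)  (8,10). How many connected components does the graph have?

Component: {3, 5}
Component: {0, 1, 2, 4, 6, 7, 8, 9, 10, 11}

2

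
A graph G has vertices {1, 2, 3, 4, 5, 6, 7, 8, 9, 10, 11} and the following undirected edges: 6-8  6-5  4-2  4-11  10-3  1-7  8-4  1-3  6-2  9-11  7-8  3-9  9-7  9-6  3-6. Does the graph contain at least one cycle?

Yes

|V| = 11, |E| = 15, number of components = 1.
Since 15 > 11 - 1, a cycle must exist; for instance 9-6-8-4-11-9.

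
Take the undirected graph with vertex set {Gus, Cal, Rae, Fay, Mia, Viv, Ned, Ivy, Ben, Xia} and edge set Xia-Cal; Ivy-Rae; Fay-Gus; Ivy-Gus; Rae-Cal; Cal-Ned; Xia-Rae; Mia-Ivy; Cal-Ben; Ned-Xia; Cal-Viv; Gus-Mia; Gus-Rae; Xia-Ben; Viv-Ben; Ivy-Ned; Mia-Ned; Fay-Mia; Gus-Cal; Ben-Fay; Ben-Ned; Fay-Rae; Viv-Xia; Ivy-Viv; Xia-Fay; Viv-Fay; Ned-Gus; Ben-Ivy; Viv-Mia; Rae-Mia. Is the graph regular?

Degrees: Gus:6, Cal:6, Rae:6, Fay:6, Mia:6, Viv:6, Ned:6, Ivy:6, Ben:6, Xia:6
All degrees equal 6; the graph is regular.

Yes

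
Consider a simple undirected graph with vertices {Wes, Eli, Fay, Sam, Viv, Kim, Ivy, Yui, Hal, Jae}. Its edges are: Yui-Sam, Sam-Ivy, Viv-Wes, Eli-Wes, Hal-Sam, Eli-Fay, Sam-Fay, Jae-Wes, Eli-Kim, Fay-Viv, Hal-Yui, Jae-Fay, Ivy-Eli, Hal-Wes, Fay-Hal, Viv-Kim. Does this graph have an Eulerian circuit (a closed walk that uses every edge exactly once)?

No

Degrees: Wes:4, Eli:4, Fay:5, Sam:4, Viv:3, Kim:2, Ivy:2, Yui:2, Hal:4, Jae:2
Vertices with odd degree: Fay, Viv. An Eulerian circuit requires all degrees even.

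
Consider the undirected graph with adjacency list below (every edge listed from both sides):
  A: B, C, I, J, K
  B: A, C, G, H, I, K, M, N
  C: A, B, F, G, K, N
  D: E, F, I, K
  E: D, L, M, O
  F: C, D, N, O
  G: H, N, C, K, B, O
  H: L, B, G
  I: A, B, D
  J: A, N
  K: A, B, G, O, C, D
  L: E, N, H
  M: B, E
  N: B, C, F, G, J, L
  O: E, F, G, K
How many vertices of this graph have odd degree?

Degrees: A:5, B:8, C:6, D:4, E:4, F:4, G:6, H:3, I:3, J:2, K:6, L:3, M:2, N:6, O:4
Odd-degree vertices: A, H, I, L.

4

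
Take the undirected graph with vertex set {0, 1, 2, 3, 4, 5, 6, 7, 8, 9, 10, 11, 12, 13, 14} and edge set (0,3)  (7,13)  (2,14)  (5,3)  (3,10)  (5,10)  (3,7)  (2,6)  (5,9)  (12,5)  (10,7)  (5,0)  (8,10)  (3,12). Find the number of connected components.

Component: {1}
Component: {4}
Component: {11}
Component: {2, 6, 14}
Component: {0, 3, 5, 7, 8, 9, 10, 12, 13}

5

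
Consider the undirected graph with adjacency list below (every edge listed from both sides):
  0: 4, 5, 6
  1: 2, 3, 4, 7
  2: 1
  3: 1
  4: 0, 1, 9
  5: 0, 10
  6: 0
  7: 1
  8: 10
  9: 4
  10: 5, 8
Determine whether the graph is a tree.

Yes

|V| = 11, |E| = 10.
It is connected with exactly 10 edges, hence acyclic — it is a tree.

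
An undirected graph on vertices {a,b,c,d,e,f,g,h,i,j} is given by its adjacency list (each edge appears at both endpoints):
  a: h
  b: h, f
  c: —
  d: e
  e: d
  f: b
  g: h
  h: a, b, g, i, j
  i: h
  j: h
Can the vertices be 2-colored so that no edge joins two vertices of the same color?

Yes

Partition the vertices as {c, e, f, h} vs {a, b, d, g, i, j}. Each listed edge has one endpoint in each part, so the graph is bipartite.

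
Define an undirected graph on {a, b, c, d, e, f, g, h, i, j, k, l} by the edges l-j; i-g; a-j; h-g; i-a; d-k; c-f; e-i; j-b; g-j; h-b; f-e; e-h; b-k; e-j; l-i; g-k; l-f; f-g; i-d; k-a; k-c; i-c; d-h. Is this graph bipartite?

Color {f, h, i, j, k} black and {a, b, c, d, e, g, l} white. No edge joins two same-colored vertices, so the graph is bipartite.

Yes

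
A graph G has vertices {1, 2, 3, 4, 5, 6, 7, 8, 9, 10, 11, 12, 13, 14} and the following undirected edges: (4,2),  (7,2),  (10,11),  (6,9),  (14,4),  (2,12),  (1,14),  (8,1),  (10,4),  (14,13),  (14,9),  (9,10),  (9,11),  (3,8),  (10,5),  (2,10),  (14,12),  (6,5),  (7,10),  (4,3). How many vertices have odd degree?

2

Degrees: 1:2, 2:4, 3:2, 4:4, 5:2, 6:2, 7:2, 8:2, 9:4, 10:6, 11:2, 12:2, 13:1, 14:5
Odd-degree vertices: 13, 14.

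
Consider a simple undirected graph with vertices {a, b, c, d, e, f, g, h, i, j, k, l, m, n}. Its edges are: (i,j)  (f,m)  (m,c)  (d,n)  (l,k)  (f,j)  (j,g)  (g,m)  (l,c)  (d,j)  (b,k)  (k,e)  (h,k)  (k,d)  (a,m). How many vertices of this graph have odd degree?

Degrees: a:1, b:1, c:2, d:3, e:1, f:2, g:2, h:1, i:1, j:4, k:5, l:2, m:4, n:1
Odd-degree vertices: a, b, d, e, h, i, k, n.

8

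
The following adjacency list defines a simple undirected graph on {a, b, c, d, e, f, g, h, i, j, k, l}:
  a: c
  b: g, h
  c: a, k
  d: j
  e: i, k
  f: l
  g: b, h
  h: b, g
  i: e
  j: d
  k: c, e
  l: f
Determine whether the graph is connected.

Component: {d, j}
Component: {f, l}
Component: {b, g, h}
Component: {a, c, e, i, k}
There are 4 separate components, so the graph is not connected.

No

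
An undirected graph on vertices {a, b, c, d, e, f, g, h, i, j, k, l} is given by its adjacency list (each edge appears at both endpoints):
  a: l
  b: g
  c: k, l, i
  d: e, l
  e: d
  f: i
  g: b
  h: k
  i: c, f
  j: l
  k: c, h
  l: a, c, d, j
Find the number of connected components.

Component: {b, g}
Component: {a, c, d, e, f, h, i, j, k, l}

2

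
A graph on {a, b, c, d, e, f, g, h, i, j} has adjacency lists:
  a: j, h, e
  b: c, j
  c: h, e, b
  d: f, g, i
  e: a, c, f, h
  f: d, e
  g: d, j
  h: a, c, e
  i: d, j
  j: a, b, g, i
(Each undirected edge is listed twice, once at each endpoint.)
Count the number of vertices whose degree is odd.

Degrees: a:3, b:2, c:3, d:3, e:4, f:2, g:2, h:3, i:2, j:4
Odd-degree vertices: a, c, d, h.

4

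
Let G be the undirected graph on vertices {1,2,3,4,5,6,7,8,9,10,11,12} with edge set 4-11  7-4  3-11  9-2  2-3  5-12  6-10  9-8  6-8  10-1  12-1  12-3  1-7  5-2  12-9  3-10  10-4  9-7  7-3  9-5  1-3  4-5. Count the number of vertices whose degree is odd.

Degrees: 1:4, 2:3, 3:6, 4:4, 5:4, 6:2, 7:4, 8:2, 9:5, 10:4, 11:2, 12:4
Odd-degree vertices: 2, 9.

2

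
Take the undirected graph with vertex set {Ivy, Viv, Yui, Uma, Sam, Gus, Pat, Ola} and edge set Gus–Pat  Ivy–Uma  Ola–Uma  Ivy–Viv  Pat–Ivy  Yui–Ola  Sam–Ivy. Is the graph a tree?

The graph has 8 vertices and 7 edges.
It is connected with exactly 7 edges, hence acyclic — it is a tree.

Yes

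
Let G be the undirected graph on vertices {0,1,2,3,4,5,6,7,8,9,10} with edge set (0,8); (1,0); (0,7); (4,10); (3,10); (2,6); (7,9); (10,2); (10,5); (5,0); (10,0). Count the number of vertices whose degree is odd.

8

Degrees: 0:5, 1:1, 2:2, 3:1, 4:1, 5:2, 6:1, 7:2, 8:1, 9:1, 10:5
Odd-degree vertices: 0, 1, 3, 4, 6, 8, 9, 10.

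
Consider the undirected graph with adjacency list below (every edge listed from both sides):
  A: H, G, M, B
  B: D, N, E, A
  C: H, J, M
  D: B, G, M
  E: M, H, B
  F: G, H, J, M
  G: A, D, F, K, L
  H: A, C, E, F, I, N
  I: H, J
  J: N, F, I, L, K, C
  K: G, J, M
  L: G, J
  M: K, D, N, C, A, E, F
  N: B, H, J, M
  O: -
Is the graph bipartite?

Partition the vertices as {B, G, H, J, M, O} vs {A, C, D, E, F, I, K, L, N}. Each listed edge has one endpoint in each part, so the graph is bipartite.

Yes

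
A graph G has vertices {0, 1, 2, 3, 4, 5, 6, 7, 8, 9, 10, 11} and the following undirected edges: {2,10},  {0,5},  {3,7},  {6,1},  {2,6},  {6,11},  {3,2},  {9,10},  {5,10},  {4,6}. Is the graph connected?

Component: {8}
Component: {0, 1, 2, 3, 4, 5, 6, 7, 9, 10, 11}
No edge joins these 2 groups, so the graph is disconnected.

No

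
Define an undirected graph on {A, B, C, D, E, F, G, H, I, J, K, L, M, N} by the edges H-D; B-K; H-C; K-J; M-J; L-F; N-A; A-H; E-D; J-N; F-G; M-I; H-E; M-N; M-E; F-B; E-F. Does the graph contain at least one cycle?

The graph has 14 vertices, 17 edges, and 1 connected component.
Since 17 > 14 - 1, a cycle must exist; for instance E-D-H-E.

Yes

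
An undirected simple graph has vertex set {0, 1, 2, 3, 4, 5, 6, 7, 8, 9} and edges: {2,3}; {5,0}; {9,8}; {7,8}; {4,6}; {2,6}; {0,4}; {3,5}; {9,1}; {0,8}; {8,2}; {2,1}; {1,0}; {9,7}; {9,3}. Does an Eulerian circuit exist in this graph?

Degrees: 0:4, 1:3, 2:4, 3:3, 4:2, 5:2, 6:2, 7:2, 8:4, 9:4
1, 3 have odd degree; an Eulerian circuit needs every degree to be even, so none exists.

No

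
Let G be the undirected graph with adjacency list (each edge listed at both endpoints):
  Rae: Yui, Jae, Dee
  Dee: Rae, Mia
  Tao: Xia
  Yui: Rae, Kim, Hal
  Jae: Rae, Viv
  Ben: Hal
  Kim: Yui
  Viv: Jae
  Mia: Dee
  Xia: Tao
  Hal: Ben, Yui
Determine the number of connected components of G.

2

Component: {Tao, Xia}
Component: {Rae, Dee, Yui, Jae, Ben, Kim, Viv, Mia, Hal}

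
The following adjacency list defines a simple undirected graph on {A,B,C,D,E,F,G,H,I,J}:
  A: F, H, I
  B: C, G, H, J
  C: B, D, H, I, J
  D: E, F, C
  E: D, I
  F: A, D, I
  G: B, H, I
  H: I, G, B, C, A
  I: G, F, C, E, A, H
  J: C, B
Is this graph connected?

Yes

A breadth-first search from A visits A, I, H, F, G, E, C, B, D, J — all 10 vertices — so the graph is connected.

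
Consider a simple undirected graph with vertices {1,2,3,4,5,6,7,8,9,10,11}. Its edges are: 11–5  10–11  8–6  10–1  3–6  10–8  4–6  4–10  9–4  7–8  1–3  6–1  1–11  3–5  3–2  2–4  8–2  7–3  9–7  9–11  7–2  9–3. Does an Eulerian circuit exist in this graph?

Degrees: 1:4, 2:4, 3:6, 4:4, 5:2, 6:4, 7:4, 8:4, 9:4, 10:4, 11:4
Every vertex has even degree and the edges form a single connected piece, so an Eulerian circuit exists.

Yes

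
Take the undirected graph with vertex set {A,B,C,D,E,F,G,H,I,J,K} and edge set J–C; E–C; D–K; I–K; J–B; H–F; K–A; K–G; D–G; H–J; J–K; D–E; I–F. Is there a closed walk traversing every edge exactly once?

No

Degrees: A:1, B:1, C:2, D:3, E:2, F:2, G:2, H:2, I:2, J:4, K:5
A, B, D, K have odd degree; an Eulerian circuit needs every degree to be even, so none exists.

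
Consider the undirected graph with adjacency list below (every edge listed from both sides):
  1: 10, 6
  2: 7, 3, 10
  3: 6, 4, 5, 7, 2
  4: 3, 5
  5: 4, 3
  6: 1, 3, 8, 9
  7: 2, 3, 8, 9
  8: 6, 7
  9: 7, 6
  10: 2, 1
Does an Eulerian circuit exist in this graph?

No

Degrees: 1:2, 2:3, 3:5, 4:2, 5:2, 6:4, 7:4, 8:2, 9:2, 10:2
Vertices with odd degree: 2, 3. An Eulerian circuit requires all degrees even.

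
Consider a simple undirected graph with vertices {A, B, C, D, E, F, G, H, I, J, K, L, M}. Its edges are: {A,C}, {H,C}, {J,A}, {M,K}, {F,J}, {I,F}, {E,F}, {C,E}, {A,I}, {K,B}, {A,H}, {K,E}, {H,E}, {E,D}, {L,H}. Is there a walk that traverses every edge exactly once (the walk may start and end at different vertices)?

Degrees: A:4, B:1, C:3, D:1, E:5, F:3, G:0, H:4, I:2, J:2, K:3, L:1, M:1
Odd-degree vertices: B, C, D, E, F, K, L, M (8 total).
An Eulerian trail requires 0 or 2 odd-degree vertices; here there are 8.

No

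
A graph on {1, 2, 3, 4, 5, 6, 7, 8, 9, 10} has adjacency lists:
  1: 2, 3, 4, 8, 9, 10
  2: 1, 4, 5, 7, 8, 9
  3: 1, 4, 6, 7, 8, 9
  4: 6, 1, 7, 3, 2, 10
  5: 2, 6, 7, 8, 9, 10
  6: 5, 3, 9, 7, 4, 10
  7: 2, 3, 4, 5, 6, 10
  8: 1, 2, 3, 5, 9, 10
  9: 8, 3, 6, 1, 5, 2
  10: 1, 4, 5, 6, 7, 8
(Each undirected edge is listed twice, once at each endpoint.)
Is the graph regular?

Degrees: 1:6, 2:6, 3:6, 4:6, 5:6, 6:6, 7:6, 8:6, 9:6, 10:6
All degrees equal 6; the graph is regular.

Yes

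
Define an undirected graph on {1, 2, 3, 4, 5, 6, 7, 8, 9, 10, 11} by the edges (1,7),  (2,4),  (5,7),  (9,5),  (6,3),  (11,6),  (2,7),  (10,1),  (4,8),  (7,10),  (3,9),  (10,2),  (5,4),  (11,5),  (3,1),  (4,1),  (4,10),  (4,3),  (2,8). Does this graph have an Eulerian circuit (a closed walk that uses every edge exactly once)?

Degrees: 1:4, 2:4, 3:4, 4:6, 5:4, 6:2, 7:4, 8:2, 9:2, 10:4, 11:2
All degrees are even and the non-isolated vertices are connected — an Eulerian circuit exists.

Yes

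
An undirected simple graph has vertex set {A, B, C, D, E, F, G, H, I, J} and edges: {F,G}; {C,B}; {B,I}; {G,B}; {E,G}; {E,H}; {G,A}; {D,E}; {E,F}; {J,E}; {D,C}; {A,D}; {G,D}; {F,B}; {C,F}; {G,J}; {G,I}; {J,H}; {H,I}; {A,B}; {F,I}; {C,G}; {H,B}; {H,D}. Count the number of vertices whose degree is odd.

Degrees: A:3, B:6, C:4, D:5, E:5, F:5, G:8, H:5, I:4, J:3
Odd-degree vertices: A, D, E, F, H, J.

6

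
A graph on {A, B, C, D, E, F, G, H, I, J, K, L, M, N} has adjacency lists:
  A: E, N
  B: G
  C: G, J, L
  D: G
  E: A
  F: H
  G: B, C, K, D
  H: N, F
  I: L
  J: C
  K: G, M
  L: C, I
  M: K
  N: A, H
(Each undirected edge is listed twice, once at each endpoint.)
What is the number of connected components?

Component: {A, E, F, H, N}
Component: {B, C, D, G, I, J, K, L, M}

2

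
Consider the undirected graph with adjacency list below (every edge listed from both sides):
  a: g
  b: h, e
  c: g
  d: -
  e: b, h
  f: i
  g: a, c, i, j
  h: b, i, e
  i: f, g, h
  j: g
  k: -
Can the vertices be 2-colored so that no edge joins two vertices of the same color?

The cycle e-b-h-e has length 3, which is odd, so the graph is not bipartite.

No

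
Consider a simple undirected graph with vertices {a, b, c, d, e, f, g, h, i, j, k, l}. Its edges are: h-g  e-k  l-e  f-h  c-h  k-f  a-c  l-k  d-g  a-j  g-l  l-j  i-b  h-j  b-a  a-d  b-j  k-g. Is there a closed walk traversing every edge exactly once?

No

Degrees: a:4, b:3, c:2, d:2, e:2, f:2, g:4, h:4, i:1, j:4, k:4, l:4
b, i have odd degree; an Eulerian circuit needs every degree to be even, so none exists.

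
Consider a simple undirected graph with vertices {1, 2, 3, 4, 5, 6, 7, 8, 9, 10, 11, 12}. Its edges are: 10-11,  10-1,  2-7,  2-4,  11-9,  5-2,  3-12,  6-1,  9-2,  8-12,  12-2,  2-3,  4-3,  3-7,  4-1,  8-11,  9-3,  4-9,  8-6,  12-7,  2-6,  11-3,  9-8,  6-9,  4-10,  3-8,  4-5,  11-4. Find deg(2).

Neighbors of 2: 3, 4, 5, 6, 7, 9, 12.

7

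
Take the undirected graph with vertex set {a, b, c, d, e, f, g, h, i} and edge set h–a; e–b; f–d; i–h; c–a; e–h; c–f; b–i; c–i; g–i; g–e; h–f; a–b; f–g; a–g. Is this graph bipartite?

Yes

Partition the vertices as {b, c, d, g, h} vs {a, e, f, i}. Each listed edge has one endpoint in each part, so the graph is bipartite.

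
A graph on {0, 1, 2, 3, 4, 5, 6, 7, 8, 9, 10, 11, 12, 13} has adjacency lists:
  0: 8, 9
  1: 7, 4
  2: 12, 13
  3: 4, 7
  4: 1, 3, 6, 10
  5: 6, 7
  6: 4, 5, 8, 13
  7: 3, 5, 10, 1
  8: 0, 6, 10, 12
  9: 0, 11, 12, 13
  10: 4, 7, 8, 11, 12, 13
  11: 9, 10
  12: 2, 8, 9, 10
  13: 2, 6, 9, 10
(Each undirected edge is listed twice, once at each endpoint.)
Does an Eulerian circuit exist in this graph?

Yes

Degrees: 0:2, 1:2, 2:2, 3:2, 4:4, 5:2, 6:4, 7:4, 8:4, 9:4, 10:6, 11:2, 12:4, 13:4
All degrees are even and the non-isolated vertices are connected — an Eulerian circuit exists.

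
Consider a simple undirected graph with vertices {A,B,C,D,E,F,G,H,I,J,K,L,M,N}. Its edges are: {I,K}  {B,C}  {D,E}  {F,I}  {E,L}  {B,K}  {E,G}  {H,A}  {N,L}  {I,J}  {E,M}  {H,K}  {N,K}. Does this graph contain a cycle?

No

|V| = 14, |E| = 13, number of components = 1.
Since 13 = 14 - 1, the graph is a forest and contains no cycle.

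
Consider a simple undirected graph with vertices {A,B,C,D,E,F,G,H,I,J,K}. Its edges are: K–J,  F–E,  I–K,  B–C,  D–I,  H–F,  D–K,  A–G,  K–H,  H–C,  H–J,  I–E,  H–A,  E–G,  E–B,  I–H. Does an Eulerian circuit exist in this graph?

Degrees: A:2, B:2, C:2, D:2, E:4, F:2, G:2, H:6, I:4, J:2, K:4
All degrees are even and the non-isolated vertices are connected — an Eulerian circuit exists.

Yes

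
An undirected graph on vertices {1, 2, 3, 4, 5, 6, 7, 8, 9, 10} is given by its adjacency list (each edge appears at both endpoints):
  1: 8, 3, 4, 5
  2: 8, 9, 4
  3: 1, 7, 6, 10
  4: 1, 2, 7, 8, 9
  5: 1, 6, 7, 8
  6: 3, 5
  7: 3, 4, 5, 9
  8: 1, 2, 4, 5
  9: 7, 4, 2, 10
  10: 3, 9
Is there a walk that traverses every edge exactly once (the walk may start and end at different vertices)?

Yes

Degrees: 1:4, 2:3, 3:4, 4:5, 5:4, 6:2, 7:4, 8:4, 9:4, 10:2
Odd-degree vertices: 2, 4 (2 total).
With 2 odd-degree vertices and all edges in one connected piece, an Eulerian trail exists (from 2 to 4).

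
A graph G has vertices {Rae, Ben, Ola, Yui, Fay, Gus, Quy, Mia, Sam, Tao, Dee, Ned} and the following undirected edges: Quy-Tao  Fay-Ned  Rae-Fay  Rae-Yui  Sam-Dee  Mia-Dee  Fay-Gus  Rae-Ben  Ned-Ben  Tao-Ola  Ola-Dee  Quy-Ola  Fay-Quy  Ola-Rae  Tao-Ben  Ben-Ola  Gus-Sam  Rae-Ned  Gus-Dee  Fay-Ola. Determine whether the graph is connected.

A breadth-first search from Rae visits Rae, Fay, Yui, Ben, Ned, Ola, Quy, Gus, Tao, Dee, Sam, Mia — all 12 vertices — so the graph is connected.

Yes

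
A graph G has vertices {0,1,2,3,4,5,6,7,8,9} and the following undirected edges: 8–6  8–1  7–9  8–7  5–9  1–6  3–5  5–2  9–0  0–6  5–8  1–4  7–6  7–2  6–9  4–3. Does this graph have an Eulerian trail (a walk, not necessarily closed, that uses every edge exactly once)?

Degrees: 0:2, 1:3, 2:2, 3:2, 4:2, 5:4, 6:5, 7:4, 8:4, 9:4
Odd-degree vertices: 1, 6 (2 total).
With 2 odd-degree vertices and all edges in one connected piece, an Eulerian trail exists (from 1 to 6).

Yes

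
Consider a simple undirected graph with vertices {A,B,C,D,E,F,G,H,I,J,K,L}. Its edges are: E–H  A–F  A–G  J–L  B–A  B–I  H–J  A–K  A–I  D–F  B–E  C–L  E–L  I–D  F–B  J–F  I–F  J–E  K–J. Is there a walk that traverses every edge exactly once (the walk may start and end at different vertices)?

Degrees: A:5, B:4, C:1, D:2, E:4, F:5, G:1, H:2, I:4, J:5, K:2, L:3
Odd-degree vertices: A, C, F, G, J, L (6 total).
An Eulerian trail requires 0 or 2 odd-degree vertices; here there are 6.

No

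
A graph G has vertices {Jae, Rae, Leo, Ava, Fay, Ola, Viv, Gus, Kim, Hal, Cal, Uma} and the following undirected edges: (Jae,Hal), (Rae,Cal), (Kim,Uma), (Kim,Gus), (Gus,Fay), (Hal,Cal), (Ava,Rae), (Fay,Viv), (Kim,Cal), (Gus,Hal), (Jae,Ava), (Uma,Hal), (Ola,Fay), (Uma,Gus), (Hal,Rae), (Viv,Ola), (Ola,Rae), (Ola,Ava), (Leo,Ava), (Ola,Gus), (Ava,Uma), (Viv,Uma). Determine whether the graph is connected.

A breadth-first search from Jae visits Jae, Hal, Ava, Uma, Rae, Cal, Gus, Leo, Ola, Viv, Kim, Fay — all 12 vertices — so the graph is connected.

Yes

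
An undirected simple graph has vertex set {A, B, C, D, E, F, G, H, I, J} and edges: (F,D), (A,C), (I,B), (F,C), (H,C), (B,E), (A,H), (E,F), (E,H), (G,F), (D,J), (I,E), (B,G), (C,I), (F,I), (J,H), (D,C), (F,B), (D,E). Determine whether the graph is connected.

A breadth-first search from A visits A, C, H, I, D, F, J, E, B, G — all 10 vertices — so the graph is connected.

Yes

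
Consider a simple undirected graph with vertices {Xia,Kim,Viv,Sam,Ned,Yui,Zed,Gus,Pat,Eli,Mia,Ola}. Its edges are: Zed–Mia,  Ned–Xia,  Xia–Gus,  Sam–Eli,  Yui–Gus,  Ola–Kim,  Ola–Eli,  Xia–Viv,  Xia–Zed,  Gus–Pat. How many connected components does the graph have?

Component: {Kim, Sam, Eli, Ola}
Component: {Xia, Viv, Ned, Yui, Zed, Gus, Pat, Mia}

2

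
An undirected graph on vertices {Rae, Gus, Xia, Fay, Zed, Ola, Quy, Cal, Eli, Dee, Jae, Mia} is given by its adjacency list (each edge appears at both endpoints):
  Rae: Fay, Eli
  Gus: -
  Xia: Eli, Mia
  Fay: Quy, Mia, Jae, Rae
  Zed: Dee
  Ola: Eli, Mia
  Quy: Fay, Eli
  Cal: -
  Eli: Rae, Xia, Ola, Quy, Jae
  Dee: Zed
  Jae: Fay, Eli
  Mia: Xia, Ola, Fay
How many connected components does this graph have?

Component: {Gus}
Component: {Cal}
Component: {Zed, Dee}
Component: {Rae, Xia, Fay, Ola, Quy, Eli, Jae, Mia}

4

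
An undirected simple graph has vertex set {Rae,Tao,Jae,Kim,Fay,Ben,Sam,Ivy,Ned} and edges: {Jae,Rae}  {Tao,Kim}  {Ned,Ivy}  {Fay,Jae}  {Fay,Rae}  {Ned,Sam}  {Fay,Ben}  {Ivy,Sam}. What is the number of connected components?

Component: {Tao, Kim}
Component: {Sam, Ivy, Ned}
Component: {Rae, Jae, Fay, Ben}

3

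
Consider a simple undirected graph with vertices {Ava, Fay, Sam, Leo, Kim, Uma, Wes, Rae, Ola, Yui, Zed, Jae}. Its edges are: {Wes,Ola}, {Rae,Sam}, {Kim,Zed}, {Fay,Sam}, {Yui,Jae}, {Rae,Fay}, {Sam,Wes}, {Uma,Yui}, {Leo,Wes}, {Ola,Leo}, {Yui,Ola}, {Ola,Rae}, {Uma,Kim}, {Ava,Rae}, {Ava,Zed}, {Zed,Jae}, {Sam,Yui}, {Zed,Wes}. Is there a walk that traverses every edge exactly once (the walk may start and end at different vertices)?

Yes

Degrees: Ava:2, Fay:2, Sam:4, Leo:2, Kim:2, Uma:2, Wes:4, Rae:4, Ola:4, Yui:4, Zed:4, Jae:2
Odd-degree vertices: none (0 total).
With 0 odd-degree vertices and all edges in one connected piece, an Eulerian trail exists.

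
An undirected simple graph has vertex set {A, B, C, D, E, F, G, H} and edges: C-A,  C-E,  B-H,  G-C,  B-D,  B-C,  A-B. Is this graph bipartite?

A-C-B-A is an odd cycle (length 3), and a bipartite graph can contain only even cycles.

No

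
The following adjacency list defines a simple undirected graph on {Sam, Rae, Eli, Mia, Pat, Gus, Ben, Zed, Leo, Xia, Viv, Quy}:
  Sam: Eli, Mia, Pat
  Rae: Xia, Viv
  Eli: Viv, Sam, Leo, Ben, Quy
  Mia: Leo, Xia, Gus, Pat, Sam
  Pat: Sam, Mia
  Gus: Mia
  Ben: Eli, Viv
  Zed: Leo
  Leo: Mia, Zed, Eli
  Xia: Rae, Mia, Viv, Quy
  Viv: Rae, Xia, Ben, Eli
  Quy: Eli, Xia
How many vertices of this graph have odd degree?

6

Degrees: Sam:3, Rae:2, Eli:5, Mia:5, Pat:2, Gus:1, Ben:2, Zed:1, Leo:3, Xia:4, Viv:4, Quy:2
Odd-degree vertices: Sam, Eli, Mia, Gus, Zed, Leo.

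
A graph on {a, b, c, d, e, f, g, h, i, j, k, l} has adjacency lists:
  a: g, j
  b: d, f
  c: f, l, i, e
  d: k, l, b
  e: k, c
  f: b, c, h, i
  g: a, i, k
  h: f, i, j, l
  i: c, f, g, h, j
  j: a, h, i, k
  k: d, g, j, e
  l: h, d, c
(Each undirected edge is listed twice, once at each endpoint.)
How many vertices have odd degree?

Degrees: a:2, b:2, c:4, d:3, e:2, f:4, g:3, h:4, i:5, j:4, k:4, l:3
Odd-degree vertices: d, g, i, l.

4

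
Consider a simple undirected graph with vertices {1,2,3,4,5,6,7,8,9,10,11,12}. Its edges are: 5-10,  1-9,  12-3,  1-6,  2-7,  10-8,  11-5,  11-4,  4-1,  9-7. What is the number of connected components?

2

Component: {3, 12}
Component: {1, 2, 4, 5, 6, 7, 8, 9, 10, 11}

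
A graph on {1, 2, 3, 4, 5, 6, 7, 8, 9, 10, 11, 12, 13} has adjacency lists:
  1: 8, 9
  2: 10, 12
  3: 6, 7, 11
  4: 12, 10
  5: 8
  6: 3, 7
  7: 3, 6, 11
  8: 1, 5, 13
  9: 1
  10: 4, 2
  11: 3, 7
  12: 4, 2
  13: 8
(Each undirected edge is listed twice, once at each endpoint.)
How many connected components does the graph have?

Component: {2, 4, 10, 12}
Component: {3, 6, 7, 11}
Component: {1, 5, 8, 9, 13}

3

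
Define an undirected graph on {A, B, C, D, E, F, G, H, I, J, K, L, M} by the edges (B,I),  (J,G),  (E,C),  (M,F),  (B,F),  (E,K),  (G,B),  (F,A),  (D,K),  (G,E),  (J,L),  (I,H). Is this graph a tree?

The graph has 13 vertices and 12 edges.
Connected and |E| = |V| - 1, which characterizes a tree.

Yes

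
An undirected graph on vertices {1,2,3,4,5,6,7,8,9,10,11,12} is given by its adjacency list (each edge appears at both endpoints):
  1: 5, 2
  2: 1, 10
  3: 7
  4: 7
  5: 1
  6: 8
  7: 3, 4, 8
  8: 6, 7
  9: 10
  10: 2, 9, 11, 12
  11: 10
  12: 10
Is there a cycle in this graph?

No

|V| = 12, |E| = 10, number of components = 2.
A forest on 12 vertices with 2 components has exactly 10 edges, which matches — so no cycle.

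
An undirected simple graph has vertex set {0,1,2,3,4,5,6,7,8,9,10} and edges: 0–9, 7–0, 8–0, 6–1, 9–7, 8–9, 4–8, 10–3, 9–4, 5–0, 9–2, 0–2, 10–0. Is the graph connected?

No

Component: {1, 6}
Component: {0, 2, 3, 4, 5, 7, 8, 9, 10}
No edge joins these 2 groups, so the graph is disconnected.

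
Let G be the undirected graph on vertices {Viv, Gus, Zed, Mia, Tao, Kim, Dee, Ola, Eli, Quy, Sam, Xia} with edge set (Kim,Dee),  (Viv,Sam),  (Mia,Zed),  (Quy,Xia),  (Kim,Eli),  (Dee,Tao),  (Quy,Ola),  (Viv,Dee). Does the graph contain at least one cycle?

The graph has 12 vertices, 8 edges, and 4 connected components.
A forest on 12 vertices with 4 components has exactly 8 edges, which matches — so no cycle.

No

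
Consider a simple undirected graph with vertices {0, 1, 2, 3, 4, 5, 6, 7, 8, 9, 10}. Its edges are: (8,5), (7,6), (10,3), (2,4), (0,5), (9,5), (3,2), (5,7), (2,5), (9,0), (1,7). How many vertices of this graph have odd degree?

Degrees: 0:2, 1:1, 2:3, 3:2, 4:1, 5:5, 6:1, 7:3, 8:1, 9:2, 10:1
Odd-degree vertices: 1, 2, 4, 5, 6, 7, 8, 10.

8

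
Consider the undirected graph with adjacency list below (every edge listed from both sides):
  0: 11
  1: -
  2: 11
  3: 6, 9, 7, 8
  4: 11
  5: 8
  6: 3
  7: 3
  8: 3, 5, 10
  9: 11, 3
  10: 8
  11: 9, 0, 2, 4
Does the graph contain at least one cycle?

The graph has 12 vertices, 10 edges, and 2 connected components.
Since 10 = 12 - 2, the graph is a forest and contains no cycle.

No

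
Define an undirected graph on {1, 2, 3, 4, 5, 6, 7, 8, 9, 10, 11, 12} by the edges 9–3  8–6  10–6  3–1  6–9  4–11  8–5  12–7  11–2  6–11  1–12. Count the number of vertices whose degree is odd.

6

Degrees: 1:2, 2:1, 3:2, 4:1, 5:1, 6:4, 7:1, 8:2, 9:2, 10:1, 11:3, 12:2
Odd-degree vertices: 2, 4, 5, 7, 10, 11.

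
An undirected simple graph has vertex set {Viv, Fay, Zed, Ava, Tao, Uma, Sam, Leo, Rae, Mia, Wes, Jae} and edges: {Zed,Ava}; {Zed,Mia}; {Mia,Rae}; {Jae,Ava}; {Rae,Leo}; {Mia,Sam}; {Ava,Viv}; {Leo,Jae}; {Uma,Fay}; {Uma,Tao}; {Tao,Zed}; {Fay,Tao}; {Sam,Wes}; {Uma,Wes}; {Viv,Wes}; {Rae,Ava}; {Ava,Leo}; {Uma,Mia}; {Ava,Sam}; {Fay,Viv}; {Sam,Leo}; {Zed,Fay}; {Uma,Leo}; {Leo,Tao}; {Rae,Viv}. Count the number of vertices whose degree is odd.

2

Degrees: Viv:4, Fay:4, Zed:4, Ava:6, Tao:4, Uma:5, Sam:4, Leo:6, Rae:4, Mia:4, Wes:3, Jae:2
Odd-degree vertices: Uma, Wes.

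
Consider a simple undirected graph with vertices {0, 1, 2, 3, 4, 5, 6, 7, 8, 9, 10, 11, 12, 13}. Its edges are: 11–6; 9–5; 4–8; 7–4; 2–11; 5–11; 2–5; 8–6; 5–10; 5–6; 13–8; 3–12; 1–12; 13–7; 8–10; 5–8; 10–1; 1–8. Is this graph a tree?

No

|V| = 14, |E| = 18.
It splits into 2 components, so it cannot be a tree.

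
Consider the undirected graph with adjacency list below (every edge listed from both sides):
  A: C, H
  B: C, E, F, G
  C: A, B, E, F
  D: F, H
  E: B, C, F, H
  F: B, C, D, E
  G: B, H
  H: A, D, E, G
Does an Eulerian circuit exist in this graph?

Degrees: A:2, B:4, C:4, D:2, E:4, F:4, G:2, H:4
All degrees are even and the non-isolated vertices are connected — an Eulerian circuit exists.

Yes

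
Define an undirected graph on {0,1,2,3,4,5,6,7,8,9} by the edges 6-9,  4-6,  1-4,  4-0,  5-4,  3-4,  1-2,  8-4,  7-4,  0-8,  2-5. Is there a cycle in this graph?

|V| = 10, |E| = 11, number of components = 1.
Since 11 > 10 - 1, a cycle must exist; for instance 4-5-2-1-4.

Yes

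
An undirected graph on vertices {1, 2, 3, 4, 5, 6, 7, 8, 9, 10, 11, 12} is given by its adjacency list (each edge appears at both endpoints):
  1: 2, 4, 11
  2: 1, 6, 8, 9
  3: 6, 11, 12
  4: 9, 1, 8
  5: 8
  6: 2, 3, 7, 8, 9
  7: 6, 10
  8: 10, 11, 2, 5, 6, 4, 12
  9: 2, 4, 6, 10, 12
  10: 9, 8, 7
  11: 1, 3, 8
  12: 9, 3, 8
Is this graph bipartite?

The cycle 6-2-1-11-3-6 has length 5, which is odd, so the graph is not bipartite.

No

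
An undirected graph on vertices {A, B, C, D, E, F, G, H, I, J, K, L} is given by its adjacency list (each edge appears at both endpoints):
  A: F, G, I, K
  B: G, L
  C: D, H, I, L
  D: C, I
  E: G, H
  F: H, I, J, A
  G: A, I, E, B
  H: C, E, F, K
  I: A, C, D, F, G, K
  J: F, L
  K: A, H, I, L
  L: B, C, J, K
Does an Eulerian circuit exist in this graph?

Yes

Degrees: A:4, B:2, C:4, D:2, E:2, F:4, G:4, H:4, I:6, J:2, K:4, L:4
All degrees are even and the non-isolated vertices are connected — an Eulerian circuit exists.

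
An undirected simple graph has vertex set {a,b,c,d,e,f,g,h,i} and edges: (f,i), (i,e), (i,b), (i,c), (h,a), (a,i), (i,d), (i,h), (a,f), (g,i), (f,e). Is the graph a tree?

No

|V| = 9, |E| = 11.
Connected but with 11 > 8 edges, so it has a cycle and is not a tree.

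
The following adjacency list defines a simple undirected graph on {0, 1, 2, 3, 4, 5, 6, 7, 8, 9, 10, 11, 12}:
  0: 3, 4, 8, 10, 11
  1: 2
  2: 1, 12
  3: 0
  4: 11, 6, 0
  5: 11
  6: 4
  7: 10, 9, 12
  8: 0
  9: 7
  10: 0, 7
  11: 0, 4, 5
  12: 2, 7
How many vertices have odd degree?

Degrees: 0:5, 1:1, 2:2, 3:1, 4:3, 5:1, 6:1, 7:3, 8:1, 9:1, 10:2, 11:3, 12:2
Odd-degree vertices: 0, 1, 3, 4, 5, 6, 7, 8, 9, 11.

10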